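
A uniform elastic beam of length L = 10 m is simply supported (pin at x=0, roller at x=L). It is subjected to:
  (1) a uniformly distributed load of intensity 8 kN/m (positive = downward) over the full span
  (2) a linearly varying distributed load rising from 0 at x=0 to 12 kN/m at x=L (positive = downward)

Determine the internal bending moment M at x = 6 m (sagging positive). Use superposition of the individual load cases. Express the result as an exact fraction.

M(6) = 864/5 kN·m

Load 1 — uniform load w=8 kN/m over full span:
  M_1 = wx(L-x)/2 = 8·6·(10-6)/2 = 96 kN·m
Load 2 — triangular load w₀=12 kN/m (0→w₀ over full span):
  M_2 = w₀Lx/6 - w₀x³/(6L) = 12·10·6/6 - 12·6³/(6·10) = 384/5 kN·m
Superposition: M = Σ M_i = 864/5 kN·m ≈ 172.800000 kN·m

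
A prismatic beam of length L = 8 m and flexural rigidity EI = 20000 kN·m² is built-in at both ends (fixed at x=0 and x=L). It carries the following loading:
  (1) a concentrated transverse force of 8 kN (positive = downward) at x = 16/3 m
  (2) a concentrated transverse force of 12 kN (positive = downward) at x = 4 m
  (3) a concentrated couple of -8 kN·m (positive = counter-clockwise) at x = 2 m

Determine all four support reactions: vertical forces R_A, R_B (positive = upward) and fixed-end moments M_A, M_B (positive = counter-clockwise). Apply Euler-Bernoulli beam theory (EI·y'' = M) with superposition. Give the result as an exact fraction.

R_A = 1501/216 kN, M_A = 985/54 kN·m, R_B = 2819/216 kN, M_B = -1295/54 kN·m

Load 1 — point force P=8 kN at a=16/3 m (b=L-a=8/3):
  R_A = Pb²(3a+b)/L³ = 8·(8/3)²·(3·(16/3)+(8/3))/8³ = 56/27 kN
  M_A = Pab²/L² = 8·(16/3)·(8/3)²/8² = 128/27 kN·m
  R_B = Pa²(a+3b)/L³ = 8·(16/3)²·((16/3)+3·(8/3))/8³ = 160/27 kN
  M_B = -Pa²b/L² = -8·(16/3)²·(8/3)/8² = -256/27 kN·m
Load 2 — point force P=12 kN at a=4 m (b=L-a=4):
  R_A = Pb²(3a+b)/L³ = 12·4²·(3·4+4)/8³ = 6 kN
  M_A = Pab²/L² = 12·4·4²/8² = 12 kN·m
  R_B = Pa²(a+3b)/L³ = 12·4²·(4+3·4)/8³ = 6 kN
  M_B = -Pa²b/L² = -12·4²·4/8² = -12 kN·m
Load 3 — applied couple M₀=-8 kN·m at a=2 m (b=L-a=6):
  R_A = 6M₀ab/L³ = 6·(-8)·2·6/8³ = -9/8 kN
  M_A = M₀b(2a-b)/L² = (-8)·6·(2·2-6)/8² = 3/2 kN·m
  R_B = -6M₀ab/L³ = -6·(-8)·2·6/8³ = 9/8 kN
  M_B = M₀a(2b-a)/L² = (-8)·2·(2·6-2)/8² = -5/2 kN·m
Superposition: R_A = 1501/216 kN, M_A = 985/54 kN·m, R_B = 2819/216 kN, M_B = -1295/54 kN·m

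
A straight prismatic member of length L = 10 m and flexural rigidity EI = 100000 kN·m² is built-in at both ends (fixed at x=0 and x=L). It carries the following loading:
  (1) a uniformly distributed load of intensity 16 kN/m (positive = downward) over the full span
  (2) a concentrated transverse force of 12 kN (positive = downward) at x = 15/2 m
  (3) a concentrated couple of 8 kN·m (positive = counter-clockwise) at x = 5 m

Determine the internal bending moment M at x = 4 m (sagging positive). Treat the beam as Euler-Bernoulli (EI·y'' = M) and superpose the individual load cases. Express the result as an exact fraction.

M(4) = 7601/120 kN·m

Load 1 — uniform load w=16 kN/m over full span:
  M_1 = wLx/2 - wL²/12 - wx²/2 = 16·10·4/2 - 16·10²/12 - 16·4²/2 = 176/3 kN·m
Load 2 — point force P=12 kN at a=15/2 m (b=L-a=5/2):
  M_2 = Pb²(3a+b)x/L³ - Pab²/L²  [x≤a] = 12·(5/2)²·(3·(15/2)+(5/2))·4/10³ - 12·(15/2)·(5/2)²/10² = 15/8 kN·m
Load 3 — applied couple M₀=8 kN·m at a=5 m (b=L-a=5):
  M_3 = R_Ax - M_A  [x≤a] with R_A=6/5, M_A=2 = (6/5)·4 - 2 = 14/5 kN·m
Superposition: M = Σ M_i = 7601/120 kN·m ≈ 63.341667 kN·m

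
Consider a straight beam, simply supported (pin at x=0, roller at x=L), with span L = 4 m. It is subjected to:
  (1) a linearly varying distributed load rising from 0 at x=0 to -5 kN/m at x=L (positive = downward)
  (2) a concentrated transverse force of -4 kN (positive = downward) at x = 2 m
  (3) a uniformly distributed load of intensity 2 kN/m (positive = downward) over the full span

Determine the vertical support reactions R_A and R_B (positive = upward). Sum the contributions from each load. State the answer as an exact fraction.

Load 1 — triangular load w₀=-5 kN/m (0→w₀ over full span):
  R_A = w₀L/6 = (-5)·4/6 = -10/3 kN
  R_B = w₀L/3 = (-5)·4/3 = -20/3 kN
Load 2 — point force P=-4 kN at a=2 m (b=L-a=2):
  R_A = Pb/L = (-4)·2/4 = -2 kN
  R_B = Pa/L = (-4)·2/4 = -2 kN
Load 3 — uniform load w=2 kN/m over full span:
  R_A = wL/2 = 2·4/2 = 4 kN
  R_B = wL/2 = 2·4/2 = 4 kN
Superposition: R_A = -4/3 kN, R_B = -14/3 kN

R_A = -4/3 kN, R_B = -14/3 kN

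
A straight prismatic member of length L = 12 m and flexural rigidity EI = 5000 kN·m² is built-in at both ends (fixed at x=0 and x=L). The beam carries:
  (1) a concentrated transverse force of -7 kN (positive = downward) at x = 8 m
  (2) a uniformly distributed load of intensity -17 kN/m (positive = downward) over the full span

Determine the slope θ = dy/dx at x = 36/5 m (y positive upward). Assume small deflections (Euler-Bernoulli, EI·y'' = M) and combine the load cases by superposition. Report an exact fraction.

θ(36/5) = -1871/78125 rad

Load 1 — point force P=-7 kN at a=8 m (b=L-a=4):
  θ_1 = -Pb²x(2aL-(3a+b)x)/(2L³EI)  [x≤a] = -(-7)·4²·(36/5)·(2·8·12-(3·8+4)·(36/5))/(2·12³·5000) = -7/15625 rad
Load 2 — uniform load w=-17 kN/m over full span:
  θ_2 = -wx(L-x)(L-2x)/(12EI) = -(-17)·(36/5)·(12-(36/5))·(12-2·(36/5))/(12·5000) = -1836/78125 rad
Superposition: θ = Σ θ_i = -1871/78125 rad ≈ -0.023949 rad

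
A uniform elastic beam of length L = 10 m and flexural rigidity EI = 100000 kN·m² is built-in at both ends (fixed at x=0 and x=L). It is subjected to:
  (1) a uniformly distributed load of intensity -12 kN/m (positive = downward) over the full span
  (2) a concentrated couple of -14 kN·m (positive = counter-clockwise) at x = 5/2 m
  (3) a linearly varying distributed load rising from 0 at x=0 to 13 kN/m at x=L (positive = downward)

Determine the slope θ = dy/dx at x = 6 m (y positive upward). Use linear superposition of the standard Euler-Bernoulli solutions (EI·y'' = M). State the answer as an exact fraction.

Load 1 — uniform load w=-12 kN/m over full span:
  θ_1 = -wx(L-x)(L-2x)/(12EI) = -(-12)·6·(10-6)·(10-2·6)/(12·100000) = -3/6250 rad
Load 2 — applied couple M₀=-14 kN·m at a=5/2 m (b=L-a=15/2):
  θ_2 = (R_Ax²/2 - M_Ax - M₀(x-a))/EI  [x>a] with R_A=-63/40, M_A=21/8 = ((-63/40)·6²/2 - (21/8)·6 - (-14)·(6-(5/2)))/100000 = 49/1000000 rad
Load 3 — triangular load w₀=13 kN/m (0→w₀ over full span):
  θ_3 = -w₀(2x(L-x)(L-2x)(x+2L)+x²(L-x)²)/(120LEI) = -13·(2·6·(10-6)·(10-2·6)·(6+2·10)+6²·(10-6)²)/(120·10·100000) = 13/62500 rad
Superposition: θ = Σ θ_i = -223/1000000 rad ≈ -0.000223 rad

θ(6) = -223/1000000 rad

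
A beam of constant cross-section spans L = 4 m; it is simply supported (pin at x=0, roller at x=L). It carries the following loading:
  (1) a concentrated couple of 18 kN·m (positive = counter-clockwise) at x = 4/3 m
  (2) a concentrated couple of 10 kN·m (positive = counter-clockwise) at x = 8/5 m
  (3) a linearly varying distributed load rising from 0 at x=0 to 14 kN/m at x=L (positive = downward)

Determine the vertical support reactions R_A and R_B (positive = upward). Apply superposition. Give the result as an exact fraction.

Load 1 — applied couple M₀=18 kN·m at a=4/3 m (b=L-a=8/3):
  R_A = M₀/L = 18/4 = 9/2 kN
  R_B = -M₀/L = -18/4 = -9/2 kN
Load 2 — applied couple M₀=10 kN·m at a=8/5 m (b=L-a=12/5):
  R_A = M₀/L = 10/4 = 5/2 kN
  R_B = -M₀/L = -10/4 = -5/2 kN
Load 3 — triangular load w₀=14 kN/m (0→w₀ over full span):
  R_A = w₀L/6 = 14·4/6 = 28/3 kN
  R_B = w₀L/3 = 14·4/3 = 56/3 kN
Superposition: R_A = 49/3 kN, R_B = 35/3 kN

R_A = 49/3 kN, R_B = 35/3 kN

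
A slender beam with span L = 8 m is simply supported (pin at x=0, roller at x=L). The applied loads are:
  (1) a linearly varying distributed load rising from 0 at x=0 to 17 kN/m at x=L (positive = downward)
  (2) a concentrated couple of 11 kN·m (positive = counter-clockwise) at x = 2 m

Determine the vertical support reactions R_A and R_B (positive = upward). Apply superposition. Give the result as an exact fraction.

Load 1 — triangular load w₀=17 kN/m (0→w₀ over full span):
  R_A = w₀L/6 = 17·8/6 = 68/3 kN
  R_B = w₀L/3 = 17·8/3 = 136/3 kN
Load 2 — applied couple M₀=11 kN·m at a=2 m (b=L-a=6):
  R_A = M₀/L = 11/8 kN
  R_B = -M₀/L = -11/8 kN
Superposition: R_A = 577/24 kN, R_B = 1055/24 kN

R_A = 577/24 kN, R_B = 1055/24 kN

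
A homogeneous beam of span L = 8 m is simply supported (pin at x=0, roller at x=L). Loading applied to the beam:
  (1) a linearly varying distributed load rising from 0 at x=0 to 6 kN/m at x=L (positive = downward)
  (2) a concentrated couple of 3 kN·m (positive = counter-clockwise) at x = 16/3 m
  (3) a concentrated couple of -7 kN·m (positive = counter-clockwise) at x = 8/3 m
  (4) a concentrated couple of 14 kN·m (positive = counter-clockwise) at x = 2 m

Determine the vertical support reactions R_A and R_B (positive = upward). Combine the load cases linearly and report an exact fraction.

R_A = 37/4 kN, R_B = 59/4 kN

Load 1 — triangular load w₀=6 kN/m (0→w₀ over full span):
  R_A = w₀L/6 = 6·8/6 = 8 kN
  R_B = w₀L/3 = 6·8/3 = 16 kN
Load 2 — applied couple M₀=3 kN·m at a=16/3 m (b=L-a=8/3):
  R_A = M₀/L = 3/8 kN
  R_B = -M₀/L = -3/8 kN
Load 3 — applied couple M₀=-7 kN·m at a=8/3 m (b=L-a=16/3):
  R_A = M₀/L = (-7)/8 = -7/8 kN
  R_B = -M₀/L = -(-7)/8 = 7/8 kN
Load 4 — applied couple M₀=14 kN·m at a=2 m (b=L-a=6):
  R_A = M₀/L = 14/8 = 7/4 kN
  R_B = -M₀/L = -14/8 = -7/4 kN
Superposition: R_A = 37/4 kN, R_B = 59/4 kN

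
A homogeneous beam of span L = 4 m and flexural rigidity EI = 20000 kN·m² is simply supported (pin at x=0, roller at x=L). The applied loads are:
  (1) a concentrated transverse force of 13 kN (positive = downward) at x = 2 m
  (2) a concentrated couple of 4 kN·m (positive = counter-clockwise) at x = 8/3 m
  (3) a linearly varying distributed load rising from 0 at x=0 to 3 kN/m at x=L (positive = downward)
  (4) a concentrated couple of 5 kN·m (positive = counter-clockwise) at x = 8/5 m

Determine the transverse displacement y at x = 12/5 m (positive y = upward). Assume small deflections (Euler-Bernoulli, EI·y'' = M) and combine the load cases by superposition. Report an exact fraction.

Load 1 — point force P=13 kN at a=2 m (b=L-a=2):
  y_1 = -Pa(L-x)(2Lx-a²-x²)/(6LEI)  [x>a] = -13·2·(4-(12/5))·(2·4·(12/5)-2²-(12/5)²)/(6·4·20000) = -767/937500 m
Load 2 — applied couple M₀=4 kN·m at a=8/3 m (b=L-a=4/3):
  y_2 = (M₀x³/(6L)+C₁x)/EI  [x≤a] with C₁=M₀(3b²-L²)/(6L)=-16/9 = (4·(12/5)³/(6·4)+(-16/9)·(12/5))/20000 = -23/234375 m
Load 3 — triangular load w₀=3 kN/m (0→w₀ over full span):
  y_3 = -w₀x(7L⁴-10L²x²+3x⁴)/(360LEI) = -3·(12/5)·(7·4⁴-10·4²·(12/5)²+3·(12/5)⁴)/(360·4·20000) = -2368/9765625 m
Load 4 — applied couple M₀=5 kN·m at a=8/5 m (b=L-a=12/5):
  y_4 = (M₀x³/(6L)-M₀(x-a)²/2+C₁x)/EI  [x>a] with C₁=M₀(3b²-L²)/(6L)=4/15 = (5·(12/5)³/(6·4)-5·((12/5)-(8/5))²/2+(4/15)·(12/5))/20000 = 3/31250 m
Superposition: y = Σ y_i = -124541/117187500 m ≈ -0.001063 m

y(12/5) = -124541/117187500 m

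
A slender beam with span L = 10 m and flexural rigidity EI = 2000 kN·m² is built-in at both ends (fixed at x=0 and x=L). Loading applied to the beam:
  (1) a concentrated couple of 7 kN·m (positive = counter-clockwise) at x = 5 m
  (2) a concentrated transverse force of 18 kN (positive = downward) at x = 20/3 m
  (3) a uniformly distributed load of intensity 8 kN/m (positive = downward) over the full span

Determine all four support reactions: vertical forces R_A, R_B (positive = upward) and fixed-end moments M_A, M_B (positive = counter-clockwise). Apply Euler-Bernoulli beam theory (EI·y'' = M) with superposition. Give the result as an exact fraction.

Load 1 — applied couple M₀=7 kN·m at a=5 m (b=L-a=5):
  R_A = 6M₀ab/L³ = 6·7·5·5/10³ = 21/20 kN
  M_A = M₀b(2a-b)/L² = 7·5·(2·5-5)/10² = 7/4 kN·m
  R_B = -6M₀ab/L³ = -6·7·5·5/10³ = -21/20 kN
  M_B = M₀a(2b-a)/L² = 7·5·(2·5-5)/10² = 7/4 kN·m
Load 2 — point force P=18 kN at a=20/3 m (b=L-a=10/3):
  R_A = Pb²(3a+b)/L³ = 18·(10/3)²·(3·(20/3)+(10/3))/10³ = 14/3 kN
  M_A = Pab²/L² = 18·(20/3)·(10/3)²/10² = 40/3 kN·m
  R_B = Pa²(a+3b)/L³ = 18·(20/3)²·((20/3)+3·(10/3))/10³ = 40/3 kN
  M_B = -Pa²b/L² = -18·(20/3)²·(10/3)/10² = -80/3 kN·m
Load 3 — uniform load w=8 kN/m over full span:
  R_A = wL/2 = 8·10/2 = 40 kN
  M_A = wL²/12 = 8·10²/12 = 200/3 kN·m
  R_B = wL/2 = 8·10/2 = 40 kN
  M_B = -wL²/12 = -8·10²/12 = -200/3 kN·m
Superposition: R_A = 2743/60 kN, M_A = 327/4 kN·m, R_B = 3137/60 kN, M_B = -1099/12 kN·m

R_A = 2743/60 kN, M_A = 327/4 kN·m, R_B = 3137/60 kN, M_B = -1099/12 kN·m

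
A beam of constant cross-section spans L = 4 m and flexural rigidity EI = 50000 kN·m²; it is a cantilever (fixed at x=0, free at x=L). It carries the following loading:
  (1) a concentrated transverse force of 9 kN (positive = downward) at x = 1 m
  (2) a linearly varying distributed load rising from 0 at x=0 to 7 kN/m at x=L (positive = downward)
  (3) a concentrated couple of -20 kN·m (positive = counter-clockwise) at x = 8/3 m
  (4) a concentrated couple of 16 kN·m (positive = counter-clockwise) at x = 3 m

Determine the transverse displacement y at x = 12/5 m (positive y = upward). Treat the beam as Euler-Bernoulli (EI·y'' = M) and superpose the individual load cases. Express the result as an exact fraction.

Load 1 — point force P=9 kN at a=1 m (b=L-a=3):
  y_1 = -Pa²(3x-a)/(6EI)  [x>a] = -9·1²·(3·(12/5)-1)/(6·50000) = -93/500000 m
Load 2 — triangular load w₀=7 kN/m (0→w₀ over full span):
  y_2 = (w₀Lx³/12-w₀L²x²/6-w₀x⁵/(120L))/EI = (7·4·(12/5)³/12-7·4²·(12/5)²/6-7·(12/5)⁵/(120·4))/50000 = -74634/48828125 m
Load 3 — applied couple M₀=-20 kN·m at a=8/3 m (b=L-a=4/3):
  y_3 = M₀x²/(2EI)  [x≤a] = (-20)·(12/5)²/(2·50000) = -18/15625 m
Load 4 — applied couple M₀=16 kN·m at a=3 m (b=L-a=1):
  y_4 = M₀x²/(2EI)  [x≤a] = 16·(12/5)²/(2·50000) = 72/78125 m
Superposition: y = Σ y_i = -3038913/1562500000 m ≈ -0.001945 m

y(12/5) = -3038913/1562500000 m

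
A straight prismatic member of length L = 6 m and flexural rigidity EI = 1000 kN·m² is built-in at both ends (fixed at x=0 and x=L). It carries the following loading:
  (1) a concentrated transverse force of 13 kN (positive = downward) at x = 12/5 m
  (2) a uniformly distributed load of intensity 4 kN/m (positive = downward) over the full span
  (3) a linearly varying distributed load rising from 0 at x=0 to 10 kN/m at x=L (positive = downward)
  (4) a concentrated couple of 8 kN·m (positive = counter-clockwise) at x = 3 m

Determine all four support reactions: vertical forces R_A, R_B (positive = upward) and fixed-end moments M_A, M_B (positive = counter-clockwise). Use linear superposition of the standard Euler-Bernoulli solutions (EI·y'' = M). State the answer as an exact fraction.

Load 1 — point force P=13 kN at a=12/5 m (b=L-a=18/5):
  R_A = Pb²(3a+b)/L³ = 13·(18/5)²·(3·(12/5)+(18/5))/6³ = 1053/125 kN
  M_A = Pab²/L² = 13·(12/5)·(18/5)²/6² = 1404/125 kN·m
  R_B = Pa²(a+3b)/L³ = 13·(12/5)²·((12/5)+3·(18/5))/6³ = 572/125 kN
  M_B = -Pa²b/L² = -13·(12/5)²·(18/5)/6² = -936/125 kN·m
Load 2 — uniform load w=4 kN/m over full span:
  R_A = wL/2 = 4·6/2 = 12 kN
  M_A = wL²/12 = 4·6²/12 = 12 kN·m
  R_B = wL/2 = 4·6/2 = 12 kN
  M_B = -wL²/12 = -4·6²/12 = -12 kN·m
Load 3 — triangular load w₀=10 kN/m (0→w₀ over full span):
  R_A = 3w₀L/20 = 3·10·6/20 = 9 kN
  M_A = w₀L²/30 = 10·6²/30 = 12 kN·m
  R_B = 7w₀L/20 = 7·10·6/20 = 21 kN
  M_B = -w₀L²/20 = -10·6²/20 = -18 kN·m
Load 4 — applied couple M₀=8 kN·m at a=3 m (b=L-a=3):
  R_A = 6M₀ab/L³ = 6·8·3·3/6³ = 2 kN
  M_A = M₀b(2a-b)/L² = 8·3·(2·3-3)/6² = 2 kN·m
  R_B = -6M₀ab/L³ = -6·8·3·3/6³ = -2 kN
  M_B = M₀a(2b-a)/L² = 8·3·(2·3-3)/6² = 2 kN·m
Superposition: R_A = 3928/125 kN, M_A = 4654/125 kN·m, R_B = 4447/125 kN, M_B = -4436/125 kN·m

R_A = 3928/125 kN, M_A = 4654/125 kN·m, R_B = 4447/125 kN, M_B = -4436/125 kN·m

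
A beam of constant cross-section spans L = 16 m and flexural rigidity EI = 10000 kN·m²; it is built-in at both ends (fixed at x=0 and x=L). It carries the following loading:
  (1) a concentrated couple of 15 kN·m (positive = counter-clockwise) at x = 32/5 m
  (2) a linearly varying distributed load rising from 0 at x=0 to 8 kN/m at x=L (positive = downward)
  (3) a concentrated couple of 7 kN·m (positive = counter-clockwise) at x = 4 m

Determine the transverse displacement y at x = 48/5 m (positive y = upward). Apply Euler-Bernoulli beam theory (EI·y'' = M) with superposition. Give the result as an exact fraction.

y(48/5) = -577826/9765625 m

Load 1 — applied couple M₀=15 kN·m at a=32/5 m (b=L-a=48/5):
  y_1 = (R_Ax³/6 - M_Ax²/2 - M₀(x-a)²/2)/EI  [x>a] with R_A=27/20, M_A=9/5 = ((27/20)·(48/5)³/6 - (9/5)·(48/5)²/2 - 15·((48/5)-(32/5))²/2)/10000 = 1536/390625 m
Load 2 — triangular load w₀=8 kN/m (0→w₀ over full span):
  y_2 = -w₀x²(L-x)²(x+2L)/(120LEI) = -8·(48/5)²·(16-(48/5))²·((48/5)+2·16)/(120·16·10000) = -638976/9765625 m
Load 3 — applied couple M₀=7 kN·m at a=4 m (b=L-a=12):
  y_3 = (R_Ax³/6 - M_Ax²/2 - M₀(x-a)²/2)/EI  [x>a] with R_A=63/128, M_A=-21/16 = ((63/128)·(48/5)³/6 - (-21/16)·(48/5)²/2 - 7·((48/5)-4)²/2)/10000 = 182/78125 m
Superposition: y = Σ y_i = -577826/9765625 m ≈ -0.059169 m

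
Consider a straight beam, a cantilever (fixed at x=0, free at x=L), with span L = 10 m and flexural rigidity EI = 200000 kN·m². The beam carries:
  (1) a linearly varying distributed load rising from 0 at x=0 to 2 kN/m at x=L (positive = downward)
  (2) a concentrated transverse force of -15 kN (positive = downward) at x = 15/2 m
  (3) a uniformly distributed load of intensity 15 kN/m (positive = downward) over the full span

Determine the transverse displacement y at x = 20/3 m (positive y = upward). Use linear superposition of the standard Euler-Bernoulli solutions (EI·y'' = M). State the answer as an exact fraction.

Load 1 — triangular load w₀=2 kN/m (0→w₀ over full span):
  y_1 = (w₀Lx³/12-w₀L²x²/6-w₀x⁵/(120L))/EI = (2·10·(20/3)³/12-2·10²·(20/3)²/6-2·(20/3)⁵/(120·10))/200000 = -92/18225 m
Load 2 — point force P=-15 kN at a=15/2 m (b=L-a=5/2):
  y_2 = -Px²(3a-x)/(6EI)  [x≤a] = -(-15)·(20/3)²·(3·(15/2)-(20/3))/(6·200000) = 19/2160 m
Load 3 — uniform load w=15 kN/m over full span:
  y_3 = -wx²(x²-4Lx+6L²)/(24EI) = -15·(20/3)²·((20/3)²-4·10·(20/3)+6·10²)/(24·200000) = -17/324 m
Superposition: y = Σ y_i = -14207/291600 m ≈ -0.048721 m

y(20/3) = -14207/291600 m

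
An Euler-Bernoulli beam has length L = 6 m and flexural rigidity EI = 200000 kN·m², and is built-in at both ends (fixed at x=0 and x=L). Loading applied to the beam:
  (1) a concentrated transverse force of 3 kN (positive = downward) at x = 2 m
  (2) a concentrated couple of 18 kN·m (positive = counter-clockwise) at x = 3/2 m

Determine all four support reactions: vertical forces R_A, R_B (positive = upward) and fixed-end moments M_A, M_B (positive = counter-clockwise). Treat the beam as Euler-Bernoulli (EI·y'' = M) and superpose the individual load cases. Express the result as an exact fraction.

R_A = 403/72 kN, M_A = -17/24 kN·m, R_B = -187/72 kN, M_B = 103/24 kN·m

Load 1 — point force P=3 kN at a=2 m (b=L-a=4):
  R_A = Pb²(3a+b)/L³ = 3·4²·(3·2+4)/6³ = 20/9 kN
  M_A = Pab²/L² = 3·2·4²/6² = 8/3 kN·m
  R_B = Pa²(a+3b)/L³ = 3·2²·(2+3·4)/6³ = 7/9 kN
  M_B = -Pa²b/L² = -3·2²·4/6² = -4/3 kN·m
Load 2 — applied couple M₀=18 kN·m at a=3/2 m (b=L-a=9/2):
  R_A = 6M₀ab/L³ = 6·18·(3/2)·(9/2)/6³ = 27/8 kN
  M_A = M₀b(2a-b)/L² = 18·(9/2)·(2·(3/2)-(9/2))/6² = -27/8 kN·m
  R_B = -6M₀ab/L³ = -6·18·(3/2)·(9/2)/6³ = -27/8 kN
  M_B = M₀a(2b-a)/L² = 18·(3/2)·(2·(9/2)-(3/2))/6² = 45/8 kN·m
Superposition: R_A = 403/72 kN, M_A = -17/24 kN·m, R_B = -187/72 kN, M_B = 103/24 kN·m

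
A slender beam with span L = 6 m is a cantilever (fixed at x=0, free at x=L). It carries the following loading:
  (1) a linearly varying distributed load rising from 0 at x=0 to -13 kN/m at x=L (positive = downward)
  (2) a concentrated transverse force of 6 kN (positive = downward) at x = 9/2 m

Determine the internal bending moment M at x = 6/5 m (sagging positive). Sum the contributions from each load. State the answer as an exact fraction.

Load 1 — triangular load w₀=-13 kN/m (0→w₀ over full span):
  M_1 = w₀Lx/2 - w₀L²/3 - w₀x³/(6L) = (-13)·6·(6/5)/2 - (-13)·6²/3 - (-13)·(6/5)³/(6·6) = 13728/125 kN·m
Load 2 — point force P=6 kN at a=9/2 m (b=L-a=3/2):
  M_2 = -P(a-x)  [x≤a] = -6·((9/2)-(6/5)) = -99/5 kN·m
Superposition: M = Σ M_i = 11253/125 kN·m ≈ 90.024000 kN·m

M(6/5) = 11253/125 kN·m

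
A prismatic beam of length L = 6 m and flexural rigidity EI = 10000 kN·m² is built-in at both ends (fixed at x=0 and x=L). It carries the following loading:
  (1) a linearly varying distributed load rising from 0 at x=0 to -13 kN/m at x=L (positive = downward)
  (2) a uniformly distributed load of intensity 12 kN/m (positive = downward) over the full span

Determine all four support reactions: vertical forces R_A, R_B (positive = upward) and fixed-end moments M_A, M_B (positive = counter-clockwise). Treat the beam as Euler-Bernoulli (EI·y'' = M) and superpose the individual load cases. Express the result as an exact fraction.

R_A = 243/10 kN, M_A = 102/5 kN·m, R_B = 87/10 kN, M_B = -63/5 kN·m

Load 1 — triangular load w₀=-13 kN/m (0→w₀ over full span):
  R_A = 3w₀L/20 = 3·(-13)·6/20 = -117/10 kN
  M_A = w₀L²/30 = (-13)·6²/30 = -78/5 kN·m
  R_B = 7w₀L/20 = 7·(-13)·6/20 = -273/10 kN
  M_B = -w₀L²/20 = -(-13)·6²/20 = 117/5 kN·m
Load 2 — uniform load w=12 kN/m over full span:
  R_A = wL/2 = 12·6/2 = 36 kN
  M_A = wL²/12 = 12·6²/12 = 36 kN·m
  R_B = wL/2 = 12·6/2 = 36 kN
  M_B = -wL²/12 = -12·6²/12 = -36 kN·m
Superposition: R_A = 243/10 kN, M_A = 102/5 kN·m, R_B = 87/10 kN, M_B = -63/5 kN·m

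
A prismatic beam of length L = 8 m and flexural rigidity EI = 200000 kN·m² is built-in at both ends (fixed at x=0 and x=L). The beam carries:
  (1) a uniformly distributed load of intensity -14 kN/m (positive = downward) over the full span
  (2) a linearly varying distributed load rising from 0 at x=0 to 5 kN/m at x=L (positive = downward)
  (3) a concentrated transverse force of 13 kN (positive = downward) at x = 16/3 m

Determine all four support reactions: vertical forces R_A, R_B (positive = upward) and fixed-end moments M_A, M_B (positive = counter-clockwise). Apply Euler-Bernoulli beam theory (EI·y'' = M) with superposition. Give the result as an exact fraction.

Load 1 — uniform load w=-14 kN/m over full span:
  R_A = wL/2 = (-14)·8/2 = -56 kN
  M_A = wL²/12 = (-14)·8²/12 = -224/3 kN·m
  R_B = wL/2 = (-14)·8/2 = -56 kN
  M_B = -wL²/12 = -(-14)·8²/12 = 224/3 kN·m
Load 2 — triangular load w₀=5 kN/m (0→w₀ over full span):
  R_A = 3w₀L/20 = 3·5·8/20 = 6 kN
  M_A = w₀L²/30 = 5·8²/30 = 32/3 kN·m
  R_B = 7w₀L/20 = 7·5·8/20 = 14 kN
  M_B = -w₀L²/20 = -5·8²/20 = -16 kN·m
Load 3 — point force P=13 kN at a=16/3 m (b=L-a=8/3):
  R_A = Pb²(3a+b)/L³ = 13·(8/3)²·(3·(16/3)+(8/3))/8³ = 91/27 kN
  M_A = Pab²/L² = 13·(16/3)·(8/3)²/8² = 208/27 kN·m
  R_B = Pa²(a+3b)/L³ = 13·(16/3)²·((16/3)+3·(8/3))/8³ = 260/27 kN
  M_B = -Pa²b/L² = -13·(16/3)²·(8/3)/8² = -416/27 kN·m
Superposition: R_A = -1259/27 kN, M_A = -1520/27 kN·m, R_B = -874/27 kN, M_B = 1168/27 kN·m

R_A = -1259/27 kN, M_A = -1520/27 kN·m, R_B = -874/27 kN, M_B = 1168/27 kN·m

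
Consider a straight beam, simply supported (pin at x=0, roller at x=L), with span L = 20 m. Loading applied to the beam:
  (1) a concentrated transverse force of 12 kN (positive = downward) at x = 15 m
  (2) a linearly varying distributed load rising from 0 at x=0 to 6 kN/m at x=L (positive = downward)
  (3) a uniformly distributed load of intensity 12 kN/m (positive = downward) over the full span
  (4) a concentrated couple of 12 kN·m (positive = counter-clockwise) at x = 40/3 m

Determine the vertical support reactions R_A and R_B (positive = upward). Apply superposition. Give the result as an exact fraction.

R_A = 718/5 kN, R_B = 842/5 kN

Load 1 — point force P=12 kN at a=15 m (b=L-a=5):
  R_A = Pb/L = 12·5/20 = 3 kN
  R_B = Pa/L = 12·15/20 = 9 kN
Load 2 — triangular load w₀=6 kN/m (0→w₀ over full span):
  R_A = w₀L/6 = 6·20/6 = 20 kN
  R_B = w₀L/3 = 6·20/3 = 40 kN
Load 3 — uniform load w=12 kN/m over full span:
  R_A = wL/2 = 12·20/2 = 120 kN
  R_B = wL/2 = 12·20/2 = 120 kN
Load 4 — applied couple M₀=12 kN·m at a=40/3 m (b=L-a=20/3):
  R_A = M₀/L = 12/20 = 3/5 kN
  R_B = -M₀/L = -12/20 = -3/5 kN
Superposition: R_A = 718/5 kN, R_B = 842/5 kN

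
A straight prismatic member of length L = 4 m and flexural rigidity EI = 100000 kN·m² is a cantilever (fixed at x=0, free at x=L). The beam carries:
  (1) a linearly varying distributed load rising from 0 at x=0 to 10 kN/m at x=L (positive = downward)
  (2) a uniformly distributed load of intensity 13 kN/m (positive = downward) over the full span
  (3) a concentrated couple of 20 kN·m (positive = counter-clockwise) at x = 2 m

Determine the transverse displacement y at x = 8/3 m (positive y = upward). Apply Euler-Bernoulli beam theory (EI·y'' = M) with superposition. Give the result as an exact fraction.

Load 1 — triangular load w₀=10 kN/m (0→w₀ over full span):
  y_1 = (w₀Lx³/12-w₀L²x²/6-w₀x⁵/(120L))/EI = (10·4·(8/3)³/12-10·4²·(8/3)²/6-10·(8/3)⁵/(120·4))/100000 = -2944/2278125 m
Load 2 — uniform load w=13 kN/m over full span:
  y_2 = -wx²(x²-4Lx+6L²)/(24EI) = -13·(8/3)²·((8/3)²-4·4·(8/3)+6·4²)/(24·100000) = -1768/759375 m
Load 3 — applied couple M₀=20 kN·m at a=2 m (b=L-a=2):
  y_3 = M₀a(2x-a)/(2EI)  [x>a] = 20·2·(2·(8/3)-2)/(2·100000) = 1/1500 m
Superposition: y = Σ y_i = -26917/9112500 m ≈ -0.002954 m

y(8/3) = -26917/9112500 m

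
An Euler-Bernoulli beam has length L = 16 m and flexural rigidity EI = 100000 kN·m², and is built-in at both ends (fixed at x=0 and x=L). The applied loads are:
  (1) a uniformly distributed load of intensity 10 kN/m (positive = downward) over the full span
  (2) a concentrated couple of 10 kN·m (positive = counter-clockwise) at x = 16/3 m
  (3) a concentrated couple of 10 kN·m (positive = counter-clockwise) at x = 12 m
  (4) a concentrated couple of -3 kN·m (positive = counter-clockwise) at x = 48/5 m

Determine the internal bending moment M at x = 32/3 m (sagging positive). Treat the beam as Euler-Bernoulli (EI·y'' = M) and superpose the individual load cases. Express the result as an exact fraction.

M(32/3) = 15091/200 kN·m

Load 1 — uniform load w=10 kN/m over full span:
  M_1 = wLx/2 - wL²/12 - wx²/2 = 10·16·(32/3)/2 - 10·16²/12 - 10·(32/3)²/2 = 640/9 kN·m
Load 2 — applied couple M₀=10 kN·m at a=16/3 m (b=L-a=32/3):
  M_2 = R_Ax - M_A - M₀  [x>a] with R_A=5/6, M_A=0 = (5/6)·(32/3) - 0 - 10 = -10/9 kN·m
Load 3 — applied couple M₀=10 kN·m at a=12 m (b=L-a=4):
  M_3 = R_Ax - M_A  [x≤a] with R_A=45/64, M_A=25/8 = (45/64)·(32/3) - (25/8) = 35/8 kN·m
Load 4 — applied couple M₀=-3 kN·m at a=48/5 m (b=L-a=32/5):
  M_4 = R_Ax - M_A - M₀  [x>a] with R_A=-27/100, M_A=-24/25 = (-27/100)·(32/3) - (-24/25) - (-3) = 27/25 kN·m
Superposition: M = Σ M_i = 15091/200 kN·m ≈ 75.455000 kN·m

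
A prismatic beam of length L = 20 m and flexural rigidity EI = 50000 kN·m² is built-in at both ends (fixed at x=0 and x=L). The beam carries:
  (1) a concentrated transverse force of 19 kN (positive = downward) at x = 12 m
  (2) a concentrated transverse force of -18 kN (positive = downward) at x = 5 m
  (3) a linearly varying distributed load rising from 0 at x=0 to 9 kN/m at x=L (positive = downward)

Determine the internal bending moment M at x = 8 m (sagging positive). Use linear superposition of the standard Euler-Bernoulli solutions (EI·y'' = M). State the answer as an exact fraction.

M(8) = 57749/1000 kN·m

Load 1 — point force P=19 kN at a=12 m (b=L-a=8):
  M_1 = Pb²(3a+b)x/L³ - Pab²/L²  [x≤a] = 19·8²·(3·12+8)·8/20³ - 19·12·8²/20² = 2128/125 kN·m
Load 2 — point force P=-18 kN at a=5 m (b=L-a=15):
  M_2 = Pa²(a+3b)(L-x)/L³ - Pa²b/L²  [x>a] = (-18)·5²·(5+3·15)·(20-8)/20³ - (-18)·5²·15/20² = -135/8 kN·m
Load 3 — triangular load w₀=9 kN/m (0→w₀ over full span):
  M_3 = 3w₀Lx/20 - w₀L²/30 - w₀x³/(6L) = 3·9·20·8/20 - 9·20²/30 - 9·8³/(6·20) = 288/5 kN·m
Superposition: M = Σ M_i = 57749/1000 kN·m ≈ 57.749000 kN·m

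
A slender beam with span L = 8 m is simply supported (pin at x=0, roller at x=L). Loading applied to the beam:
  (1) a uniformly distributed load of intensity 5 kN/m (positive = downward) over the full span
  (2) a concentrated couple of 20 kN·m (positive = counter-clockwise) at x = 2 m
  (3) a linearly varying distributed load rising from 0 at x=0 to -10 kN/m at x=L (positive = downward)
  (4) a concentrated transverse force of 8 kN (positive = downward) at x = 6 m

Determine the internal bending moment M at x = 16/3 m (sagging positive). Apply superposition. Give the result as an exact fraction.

M(16/3) = 4/81 kN·m

Load 1 — uniform load w=5 kN/m over full span:
  M_1 = wx(L-x)/2 = 5·(16/3)·(8-(16/3))/2 = 320/9 kN·m
Load 2 — applied couple M₀=20 kN·m at a=2 m (b=L-a=6):
  M_2 = M₀x/L - M₀  [x>a] = 20·(16/3)/8 - 20 = -20/3 kN·m
Load 3 — triangular load w₀=-10 kN/m (0→w₀ over full span):
  M_3 = w₀Lx/6 - w₀x³/(6L) = (-10)·8·(16/3)/6 - (-10)·(16/3)³/(6·8) = -3200/81 kN·m
Load 4 — point force P=8 kN at a=6 m (b=L-a=2):
  M_4 = Pbx/L  [x≤a] = 8·2·(16/3)/8 = 32/3 kN·m
Superposition: M = Σ M_i = 4/81 kN·m ≈ 0.049383 kN·m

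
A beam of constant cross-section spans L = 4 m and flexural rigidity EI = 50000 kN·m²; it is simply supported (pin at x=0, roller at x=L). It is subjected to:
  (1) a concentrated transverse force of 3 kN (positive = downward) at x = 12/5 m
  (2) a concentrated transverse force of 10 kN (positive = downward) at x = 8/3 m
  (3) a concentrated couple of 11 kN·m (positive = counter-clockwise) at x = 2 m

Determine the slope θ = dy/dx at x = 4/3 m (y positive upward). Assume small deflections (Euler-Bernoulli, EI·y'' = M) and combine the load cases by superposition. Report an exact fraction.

Load 1 — point force P=3 kN at a=12/5 m (b=L-a=8/5):
  θ_1 = -Pb(L²-b²-3x²)/(6LEI)  [x≤a] = -3·(8/5)·(4²-(8/5)²-3·(4/3)²)/(6·4·50000) = -38/1171875 rad
Load 2 — point force P=10 kN at a=8/3 m (b=L-a=4/3):
  θ_2 = -Pb(L²-b²-3x²)/(6LEI)  [x≤a] = -10·(4/3)·(4²-(4/3)²-3·(4/3)²)/(6·4·50000) = -1/10125 rad
Load 3 — applied couple M₀=11 kN·m at a=2 m (b=L-a=2):
  θ_3 = (M₀x²/(2L)+C₁)/EI  [x≤a] with C₁=M₀(3b²-L²)/(6L)=-11/6 = (11·(4/3)²/(2·4)+(-11/6))/50000 = 11/900000 rad
Superposition: θ = Σ θ_i = -120457/1012500000 rad ≈ -0.000119 rad

θ(4/3) = -120457/1012500000 rad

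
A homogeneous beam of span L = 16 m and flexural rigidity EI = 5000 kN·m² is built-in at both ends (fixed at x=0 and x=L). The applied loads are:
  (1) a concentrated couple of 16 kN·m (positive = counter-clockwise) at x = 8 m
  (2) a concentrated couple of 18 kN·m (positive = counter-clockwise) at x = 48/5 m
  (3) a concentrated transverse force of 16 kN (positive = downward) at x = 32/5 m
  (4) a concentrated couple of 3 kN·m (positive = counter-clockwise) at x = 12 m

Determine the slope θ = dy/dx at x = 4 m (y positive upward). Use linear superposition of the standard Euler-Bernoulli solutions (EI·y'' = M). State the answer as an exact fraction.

θ(4) = -161309/10000000 rad

Load 1 — applied couple M₀=16 kN·m at a=8 m (b=L-a=8):
  θ_1 = (R_Ax²/2 - M_Ax)/EI  [x≤a] with R_A=3/2, M_A=4 = ((3/2)·4²/2 - 4·4)/5000 = -1/1250 rad
Load 2 — applied couple M₀=18 kN·m at a=48/5 m (b=L-a=32/5):
  θ_2 = (R_Ax²/2 - M_Ax)/EI  [x≤a] with R_A=81/50, M_A=144/25 = ((81/50)·4²/2 - (144/25)·4)/5000 = -63/31250 rad
Load 3 — point force P=16 kN at a=32/5 m (b=L-a=48/5):
  θ_3 = -Pb²x(2aL-(3a+b)x)/(2L³EI)  [x≤a] = -16·(48/5)²·4·(2·(32/5)·16-(3·(32/5)+(48/5))·4)/(2·16³·5000) = -1008/78125 rad
Load 4 — applied couple M₀=3 kN·m at a=12 m (b=L-a=4):
  θ_4 = (R_Ax²/2 - M_Ax)/EI  [x≤a] with R_A=27/128, M_A=15/16 = ((27/128)·4²/2 - (15/16)·4)/5000 = -33/80000 rad
Superposition: θ = Σ θ_i = -161309/10000000 rad ≈ -0.016131 rad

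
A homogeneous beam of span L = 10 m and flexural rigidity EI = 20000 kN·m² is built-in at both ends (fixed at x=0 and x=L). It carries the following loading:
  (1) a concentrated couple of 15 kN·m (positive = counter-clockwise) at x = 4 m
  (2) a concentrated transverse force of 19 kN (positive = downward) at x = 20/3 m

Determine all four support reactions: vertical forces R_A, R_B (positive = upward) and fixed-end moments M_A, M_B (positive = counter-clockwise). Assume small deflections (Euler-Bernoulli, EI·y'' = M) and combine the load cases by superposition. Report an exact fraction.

R_A = 4783/675 kN, M_A = 2143/135 kN·m, R_B = 8042/675 kN, M_B = -3152/135 kN·m

Load 1 — applied couple M₀=15 kN·m at a=4 m (b=L-a=6):
  R_A = 6M₀ab/L³ = 6·15·4·6/10³ = 54/25 kN
  M_A = M₀b(2a-b)/L² = 15·6·(2·4-6)/10² = 9/5 kN·m
  R_B = -6M₀ab/L³ = -6·15·4·6/10³ = -54/25 kN
  M_B = M₀a(2b-a)/L² = 15·4·(2·6-4)/10² = 24/5 kN·m
Load 2 — point force P=19 kN at a=20/3 m (b=L-a=10/3):
  R_A = Pb²(3a+b)/L³ = 19·(10/3)²·(3·(20/3)+(10/3))/10³ = 133/27 kN
  M_A = Pab²/L² = 19·(20/3)·(10/3)²/10² = 380/27 kN·m
  R_B = Pa²(a+3b)/L³ = 19·(20/3)²·((20/3)+3·(10/3))/10³ = 380/27 kN
  M_B = -Pa²b/L² = -19·(20/3)²·(10/3)/10² = -760/27 kN·m
Superposition: R_A = 4783/675 kN, M_A = 2143/135 kN·m, R_B = 8042/675 kN, M_B = -3152/135 kN·m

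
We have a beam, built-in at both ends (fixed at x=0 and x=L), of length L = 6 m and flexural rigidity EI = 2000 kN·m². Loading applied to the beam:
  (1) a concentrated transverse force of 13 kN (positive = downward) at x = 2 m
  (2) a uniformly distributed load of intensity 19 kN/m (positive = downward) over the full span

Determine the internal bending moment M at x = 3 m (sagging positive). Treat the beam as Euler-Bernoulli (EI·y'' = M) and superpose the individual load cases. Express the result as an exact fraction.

M(3) = 197/6 kN·m

Load 1 — point force P=13 kN at a=2 m (b=L-a=4):
  M_1 = Pa²(a+3b)(L-x)/L³ - Pa²b/L²  [x>a] = 13·2²·(2+3·4)·(6-3)/6³ - 13·2²·4/6² = 13/3 kN·m
Load 2 — uniform load w=19 kN/m over full span:
  M_2 = wLx/2 - wL²/12 - wx²/2 = 19·6·3/2 - 19·6²/12 - 19·3²/2 = 57/2 kN·m
Superposition: M = Σ M_i = 197/6 kN·m ≈ 32.833333 kN·m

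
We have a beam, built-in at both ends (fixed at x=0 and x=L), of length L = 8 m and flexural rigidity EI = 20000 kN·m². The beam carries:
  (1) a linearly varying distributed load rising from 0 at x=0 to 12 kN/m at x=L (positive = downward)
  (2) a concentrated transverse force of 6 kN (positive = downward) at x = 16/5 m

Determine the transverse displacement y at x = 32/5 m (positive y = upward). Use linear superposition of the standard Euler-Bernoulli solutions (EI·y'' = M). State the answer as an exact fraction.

Load 1 — triangular load w₀=12 kN/m (0→w₀ over full span):
  y_1 = -w₀x²(L-x)²(x+2L)/(120LEI) = -12·(32/5)²·(8-(32/5))²·((32/5)+2·8)/(120·8·20000) = -14336/9765625 m
Load 2 — point force P=6 kN at a=16/5 m (b=L-a=24/5):
  y_2 = -Pa²(L-x)²(3bL-(3b+a)(L-x))/(6L³EI)  [x>a] = -6·(16/5)²·(8-(32/5))²·(3·(24/5)·8-(3·(24/5)+(16/5))·(8-(32/5)))/(6·8³·20000) = -2176/9765625 m
Superposition: y = Σ y_i = -16512/9765625 m ≈ -0.001691 m

y(32/5) = -16512/9765625 m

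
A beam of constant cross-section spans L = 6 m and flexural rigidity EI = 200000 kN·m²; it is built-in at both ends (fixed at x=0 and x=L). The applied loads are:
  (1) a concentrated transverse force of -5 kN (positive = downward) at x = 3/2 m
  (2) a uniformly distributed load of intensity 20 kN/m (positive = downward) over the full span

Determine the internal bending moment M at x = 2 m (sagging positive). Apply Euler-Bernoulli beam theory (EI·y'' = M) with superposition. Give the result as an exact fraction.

M(2) = 585/32 kN·m

Load 1 — point force P=-5 kN at a=3/2 m (b=L-a=9/2):
  M_1 = Pa²(a+3b)(L-x)/L³ - Pa²b/L²  [x>a] = (-5)·(3/2)²·((3/2)+3·(9/2))·(6-2)/6³ - (-5)·(3/2)²·(9/2)/6² = -55/32 kN·m
Load 2 — uniform load w=20 kN/m over full span:
  M_2 = wLx/2 - wL²/12 - wx²/2 = 20·6·2/2 - 20·6²/12 - 20·2²/2 = 20 kN·m
Superposition: M = Σ M_i = 585/32 kN·m ≈ 18.281250 kN·m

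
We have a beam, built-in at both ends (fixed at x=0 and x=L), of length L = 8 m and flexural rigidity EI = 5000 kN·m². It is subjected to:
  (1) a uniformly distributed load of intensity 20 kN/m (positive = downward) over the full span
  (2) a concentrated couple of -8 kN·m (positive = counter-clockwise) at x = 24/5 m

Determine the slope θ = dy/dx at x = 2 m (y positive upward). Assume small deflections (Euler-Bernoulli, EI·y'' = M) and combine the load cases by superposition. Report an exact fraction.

θ(2) = -243/15625 rad

Load 1 — uniform load w=20 kN/m over full span:
  θ_1 = -wx(L-x)(L-2x)/(12EI) = -20·2·(8-2)·(8-2·2)/(12·5000) = -2/125 rad
Load 2 — applied couple M₀=-8 kN·m at a=24/5 m (b=L-a=16/5):
  θ_2 = (R_Ax²/2 - M_Ax)/EI  [x≤a] with R_A=-36/25, M_A=-64/25 = ((-36/25)·2²/2 - (-64/25)·2)/5000 = 7/15625 rad
Superposition: θ = Σ θ_i = -243/15625 rad ≈ -0.015552 rad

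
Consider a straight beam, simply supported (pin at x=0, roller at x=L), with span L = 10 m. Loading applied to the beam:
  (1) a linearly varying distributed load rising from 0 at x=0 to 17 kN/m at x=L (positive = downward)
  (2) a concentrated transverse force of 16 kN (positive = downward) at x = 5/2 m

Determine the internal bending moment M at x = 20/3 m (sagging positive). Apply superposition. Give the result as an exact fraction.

M(20/3) = 9580/81 kN·m

Load 1 — triangular load w₀=17 kN/m (0→w₀ over full span):
  M_1 = w₀Lx/6 - w₀x³/(6L) = 17·10·(20/3)/6 - 17·(20/3)³/(6·10) = 8500/81 kN·m
Load 2 — point force P=16 kN at a=5/2 m (b=L-a=15/2):
  M_2 = Pa(L-x)/L  [x>a] = 16·(5/2)·(10-(20/3))/10 = 40/3 kN·m
Superposition: M = Σ M_i = 9580/81 kN·m ≈ 118.271605 kN·m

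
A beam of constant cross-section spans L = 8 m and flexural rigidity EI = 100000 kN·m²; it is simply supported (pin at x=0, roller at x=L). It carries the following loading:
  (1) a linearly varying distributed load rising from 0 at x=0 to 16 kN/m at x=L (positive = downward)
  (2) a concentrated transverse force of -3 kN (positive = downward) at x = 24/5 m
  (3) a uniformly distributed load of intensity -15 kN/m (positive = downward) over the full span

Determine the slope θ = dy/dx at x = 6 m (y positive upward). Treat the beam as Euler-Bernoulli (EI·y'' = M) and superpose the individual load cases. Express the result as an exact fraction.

Load 1 — triangular load w₀=16 kN/m (0→w₀ over full span):
  θ_1 = -w₀(7L⁴-30L²x²+15x⁴)/(360LEI) = -16·(7·8⁴-30·8²·6²+15·6⁴)/(360·8·100000) = 1313/1125000 rad
Load 2 — point force P=-3 kN at a=24/5 m (b=L-a=16/5):
  θ_2 = -Pa(2L²-6Lx+3x²+a²)/(6LEI)  [x>a] = -(-3)·(24/5)·(2·8²-6·8·6+3·6²+(24/5)²)/(6·8·100000) = -543/6250000 rad
Load 3 — uniform load w=-15 kN/m over full span:
  θ_3 = -w(L³-6Lx²+4x³)/(24EI) = -(-15)·(8³-6·8·6²+4·6³)/(24·100000) = -11/5000 rad
Superposition: θ = Σ θ_i = -62987/56250000 rad ≈ -0.001120 rad

θ(6) = -62987/56250000 rad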